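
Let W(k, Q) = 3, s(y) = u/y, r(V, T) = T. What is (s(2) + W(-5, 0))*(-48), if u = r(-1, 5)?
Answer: -264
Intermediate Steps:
u = 5
s(y) = 5/y
(s(2) + W(-5, 0))*(-48) = (5/2 + 3)*(-48) = (11/2)*(-48) = -264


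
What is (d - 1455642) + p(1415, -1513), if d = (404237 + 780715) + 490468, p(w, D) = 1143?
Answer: 220921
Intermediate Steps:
d = 1675420 (d = 1184952 + 490468 = 1675420)
(d - 1455642) + p(1415, -1513) = (1675420 - 1455642) + 1143 = 219778 + 1143 = 220921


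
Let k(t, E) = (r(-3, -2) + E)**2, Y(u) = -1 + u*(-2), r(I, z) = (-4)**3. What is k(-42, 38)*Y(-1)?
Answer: 676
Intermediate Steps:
r(I, z) = -64
Y(u) = -1 - 2*u
k(t, E) = (-64 + E)**2
k(-42, 38)*Y(-1) = (-64 + 38)**2*(-1 - 2*(-1)) = (-26)**2*(-1 + 2) = 676*1 = 676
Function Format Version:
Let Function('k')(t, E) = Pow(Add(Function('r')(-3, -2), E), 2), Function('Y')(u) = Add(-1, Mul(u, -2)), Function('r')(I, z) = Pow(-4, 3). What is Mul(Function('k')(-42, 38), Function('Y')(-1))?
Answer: 676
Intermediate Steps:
Function('r')(I, z) = -64
Function('Y')(u) = Add(-1, Mul(-2, u))
Function('k')(t, E) = Pow(Add(-64, E), 2)
Mul(Function('k')(-42, 38), Function('Y')(-1)) = Mul(Pow(Add(-64, 38), 2), Add(-1, Mul(-2, -1))) = Mul(Pow(-26, 2), Add(-1, 2)) = Mul(676, 1) = 676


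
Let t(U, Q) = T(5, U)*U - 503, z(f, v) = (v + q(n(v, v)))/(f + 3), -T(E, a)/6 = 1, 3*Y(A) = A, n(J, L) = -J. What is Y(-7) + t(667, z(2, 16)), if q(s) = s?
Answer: -13522/3 ≈ -4507.3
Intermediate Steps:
Y(A) = A/3
T(E, a) = -6 (T(E, a) = -6*1 = -6)
z(f, v) = 0 (z(f, v) = (v - v)/(f + 3) = 0/(3 + f) = 0)
t(U, Q) = -503 - 6*U (t(U, Q) = -6*U - 503 = -503 - 6*U)
Y(-7) + t(667, z(2, 16)) = (1/3)*(-7) + (-503 - 6*667) = -7/3 + (-503 - 4002) = -7/3 - 4505 = -13522/3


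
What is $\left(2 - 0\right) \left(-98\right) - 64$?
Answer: $-260$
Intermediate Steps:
$\left(2 - 0\right) \left(-98\right) - 64 = \left(2 + 0\right) \left(-98\right) - 64 = 2 \left(-98\right) - 64 = -196 - 64 = -260$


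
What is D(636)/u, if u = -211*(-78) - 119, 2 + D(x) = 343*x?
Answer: 218146/16339 ≈ 13.351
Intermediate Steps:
D(x) = -2 + 343*x
u = 16339 (u = 16458 - 119 = 16339)
D(636)/u = (-2 + 343*636)/16339 = (-2 + 218148)*(1/16339) = 218146*(1/16339) = 218146/16339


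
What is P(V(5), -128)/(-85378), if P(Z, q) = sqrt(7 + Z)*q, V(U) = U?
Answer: 128*sqrt(3)/42689 ≈ 0.0051934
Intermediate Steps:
P(Z, q) = q*sqrt(7 + Z)
P(V(5), -128)/(-85378) = -128*sqrt(7 + 5)/(-85378) = -256*sqrt(3)*(-1/85378) = 128*sqrt(3)/42689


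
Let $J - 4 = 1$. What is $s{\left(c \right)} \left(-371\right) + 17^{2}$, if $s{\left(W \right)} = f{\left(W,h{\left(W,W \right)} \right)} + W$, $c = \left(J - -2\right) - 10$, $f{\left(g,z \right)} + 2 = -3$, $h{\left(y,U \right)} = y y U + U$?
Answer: $3257$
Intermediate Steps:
$h{\left(y,U \right)} = U + U y^{2}$ ($h{\left(y,U \right)} = y^{2} U + U = U y^{2} + U = U + U y^{2}$)
$J = 5$ ($J = 4 + 1 = 5$)
$f{\left(g,z \right)} = -5$ ($f{\left(g,z \right)} = -2 - 3 = -5$)
$c = -3$ ($c = \left(5 - -2\right) - 10 = \left(5 + 2\right) - 10 = 7 - 10 = -3$)
$s{\left(W \right)} = -5 + W$
$s{\left(c \right)} \left(-371\right) + 17^{2} = \left(-5 - 3\right) \left(-371\right) + 17^{2} = \left(-8\right) \left(-371\right) + 289 = 2968 + 289 = 3257$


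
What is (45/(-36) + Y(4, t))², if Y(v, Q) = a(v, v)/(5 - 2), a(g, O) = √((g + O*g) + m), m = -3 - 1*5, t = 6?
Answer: 139/48 - 5*√3/3 ≈ 0.0090820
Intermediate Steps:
m = -8 (m = -3 - 5 = -8)
a(g, O) = √(-8 + g + O*g) (a(g, O) = √((g + O*g) - 8) = √(-8 + g + O*g))
Y(v, Q) = √(-8 + v + v²)/3 (Y(v, Q) = √(-8 + v + v*v)/(5 - 2) = √(-8 + v + v²)/3)
(45/(-36) + Y(4, t))² = (45/(-36) + √(-8 + 4 + 4²)/3)² = (45*(-1/36) + √(-8 + 4 + 16)/3)² = (-5/4 + √12/3)² = (-5/4 + (2*√3)/3)² = (-5/4 + 2*√3/3)²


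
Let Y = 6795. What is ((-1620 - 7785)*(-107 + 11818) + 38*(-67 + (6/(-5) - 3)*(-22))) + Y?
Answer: -550670974/5 ≈ -1.1013e+8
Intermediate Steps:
((-1620 - 7785)*(-107 + 11818) + 38*(-67 + (6/(-5) - 3)*(-22))) + Y = ((-1620 - 7785)*(-107 + 11818) + 38*(-67 + (6/(-5) - 3)*(-22))) + 6795 = (-9405*11711 + 38*(-67 + (6*(-⅕) - 3)*(-22))) + 6795 = (-110141955 + 38*(-67 + (-6/5 - 3)*(-22))) + 6795 = (-110141955 + 38*(-67 - 21/5*(-22))) + 6795 = (-110141955 + 38*(-67 + 462/5)) + 6795 = (-110141955 + 38*(127/5)) + 6795 = (-110141955 + 4826/5) + 6795 = -550704949/5 + 6795 = -550670974/5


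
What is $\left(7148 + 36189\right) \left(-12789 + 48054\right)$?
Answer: $1528279305$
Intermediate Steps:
$\left(7148 + 36189\right) \left(-12789 + 48054\right) = 43337 \cdot 35265 = 1528279305$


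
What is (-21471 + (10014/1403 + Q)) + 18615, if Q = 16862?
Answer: 19660432/1403 ≈ 14013.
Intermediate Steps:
(-21471 + (10014/1403 + Q)) + 18615 = (-21471 + (10014/1403 + 16862)) + 18615 = (-21471 + 23667400/1403) + 18615 = -6456413/1403 + 18615 = 19660432/1403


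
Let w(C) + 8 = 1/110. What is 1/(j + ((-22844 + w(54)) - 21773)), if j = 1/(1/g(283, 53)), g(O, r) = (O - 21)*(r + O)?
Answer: 110/4774771 ≈ 2.3038e-5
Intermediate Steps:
g(O, r) = (-21 + O)*(O + r)
w(C) = -879/110 (w(C) = -8 + 1/110 = -879/110)
j = 88032 (j = 1/(1/(283² - 21*283 - 21*53 + 283*53)) = 1/(1/(80089 - 5943 - 1113 + 14999)) = 1/(1/88032) = 88032)
1/(j + ((-22844 + w(54)) - 21773)) = 1/(88032 + ((-22844 - 879/110) - 21773)) = 1/(88032 + (-2513719/110 - 21773)) = 1/(88032 - 4908749/110) = 1/(4774771/110) = 110/4774771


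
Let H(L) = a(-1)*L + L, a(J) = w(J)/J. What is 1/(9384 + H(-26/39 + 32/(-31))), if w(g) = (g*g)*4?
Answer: 31/291062 ≈ 0.00010651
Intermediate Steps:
w(g) = 4*g**2 (w(g) = g**2*4 = 4*g**2)
a(J) = 4*J (a(J) = (4*J**2)/J = 4*J)
H(L) = -3*L (H(L) = (4*(-1))*L + L = -4*L + L = -3*L)
1/(9384 + H(-26/39 + 32/(-31))) = 1/(9384 - 3*(-26/39 + 32/(-31))) = 1/(9384 - 3*(-26*1/39 + 32*(-1/31))) = 1/(9384 - 3*(-2/3 - 32/31)) = 1/(9384 - 3*(-158/93)) = 1/(9384 + 158/31) = 1/(291062/31) = 31/291062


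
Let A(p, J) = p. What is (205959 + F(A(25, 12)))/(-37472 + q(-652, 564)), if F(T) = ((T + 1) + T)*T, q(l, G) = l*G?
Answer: -103617/202600 ≈ -0.51144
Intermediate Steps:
q(l, G) = G*l
F(T) = T*(1 + 2*T) (F(T) = ((1 + T) + T)*T = (1 + 2*T)*T = T*(1 + 2*T))
(205959 + F(A(25, 12)))/(-37472 + q(-652, 564)) = (205959 + 25*(1 + 2*25))/(-37472 + 564*(-652)) = (205959 + 25*(1 + 50))/(-37472 - 367728) = (205959 + 25*51)/(-405200) = (205959 + 1275)*(-1/405200) = 207234*(-1/405200) = -103617/202600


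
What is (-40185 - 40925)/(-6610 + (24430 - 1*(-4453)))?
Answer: -81110/22273 ≈ -3.6416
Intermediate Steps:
(-40185 - 40925)/(-6610 + (24430 - 1*(-4453))) = -81110/(-6610 + (24430 + 4453)) = -81110/(-6610 + 28883) = -81110/22273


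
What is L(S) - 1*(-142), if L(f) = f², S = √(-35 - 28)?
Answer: 79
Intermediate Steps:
S = 3*I*√7 (S = √(-63) = 3*I*√7 ≈ 7.9373*I)
L(S) - 1*(-142) = (3*I*√7)² - 1*(-142) = -63 + 142 = 79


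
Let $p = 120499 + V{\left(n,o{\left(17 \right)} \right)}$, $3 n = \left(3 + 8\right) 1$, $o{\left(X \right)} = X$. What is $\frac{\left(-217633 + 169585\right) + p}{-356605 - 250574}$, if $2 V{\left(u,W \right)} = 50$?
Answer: $- \frac{72476}{607179} \approx -0.11937$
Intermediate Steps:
$n = \frac{11}{3}$ ($n = \frac{\left(3 + 8\right) 1}{3} = \frac{11 \cdot 1}{3} = \frac{1}{3} \cdot 11 = \frac{11}{3} \approx 3.6667$)
$V{\left(u,W \right)} = 25$ ($V{\left(u,W \right)} = \frac{1}{2} \cdot 50 = 25$)
$p = 120524$ ($p = 120499 + 25 = 120524$)
$\frac{\left(-217633 + 169585\right) + p}{-356605 - 250574} = \frac{\left(-217633 + 169585\right) + 120524}{-356605 - 250574} = \frac{-48048 + 120524}{-607179} = 72476 \left(- \frac{1}{607179}\right) = - \frac{72476}{607179}$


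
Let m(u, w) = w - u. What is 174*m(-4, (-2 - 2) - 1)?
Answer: -174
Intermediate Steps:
174*m(-4, (-2 - 2) - 1) = 174*(((-2 - 2) - 1) - 1*(-4)) = 174*((-4 - 1) + 4) = 174*(-5 + 4) = 174*(-1) = -174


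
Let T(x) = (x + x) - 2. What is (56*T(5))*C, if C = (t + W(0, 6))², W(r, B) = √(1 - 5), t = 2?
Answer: 3584*I ≈ 3584.0*I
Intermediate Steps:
W(r, B) = 2*I (W(r, B) = √(-4) = 2*I)
C = (2 + 2*I)² ≈ 8.0*I
T(x) = -2 + 2*x (T(x) = 2*x - 2 = -2 + 2*x)
(56*T(5))*C = (56*(-2 + 2*5))*(8*I) = (56*(-2 + 10))*(8*I) = (56*8)*(8*I) = 448*(8*I) = 3584*I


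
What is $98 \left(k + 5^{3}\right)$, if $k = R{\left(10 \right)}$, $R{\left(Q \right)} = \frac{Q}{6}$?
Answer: $\frac{37240}{3} \approx 12413.0$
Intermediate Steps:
$R{\left(Q \right)} = \frac{Q}{6}$ ($R{\left(Q \right)} = Q \frac{1}{6} = \frac{Q}{6}$)
$k = \frac{5}{3}$ ($k = \frac{1}{6} \cdot 10 = \frac{5}{3} \approx 1.6667$)
$98 \left(k + 5^{3}\right) = 98 \left(\frac{5}{3} + 5^{3}\right) = 98 \left(\frac{5}{3} + 125\right) = 98 \cdot \frac{380}{3} = \frac{37240}{3}$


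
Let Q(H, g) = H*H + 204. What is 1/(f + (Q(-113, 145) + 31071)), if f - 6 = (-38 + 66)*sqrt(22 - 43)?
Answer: 22025/970209482 - 7*I*sqrt(21)/485104741 ≈ 2.2701e-5 - 6.6126e-8*I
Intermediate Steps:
Q(H, g) = 204 + H**2 (Q(H, g) = H**2 + 204 = 204 + H**2)
f = 6 + 28*I*sqrt(21) (f = 6 + (-38 + 66)*sqrt(22 - 43) = 6 + 28*sqrt(-21) = 6 + 28*(I*sqrt(21)) = 6 + 28*I*sqrt(21) ≈ 6.0 + 128.31*I)
1/(f + (Q(-113, 145) + 31071)) = 1/((6 + 28*I*sqrt(21)) + ((204 + (-113)**2) + 31071)) = 1/((6 + 28*I*sqrt(21)) + ((204 + 12769) + 31071)) = 1/((6 + 28*I*sqrt(21)) + (12973 + 31071)) = 1/((6 + 28*I*sqrt(21)) + 44044) = 1/(44050 + 28*I*sqrt(21))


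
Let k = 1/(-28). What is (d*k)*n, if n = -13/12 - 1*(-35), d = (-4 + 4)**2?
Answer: 0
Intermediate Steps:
k = -1/28 ≈ -0.035714
d = 0 (d = 0**2 = 0)
n = 407/12 (n = -13*1/12 + 35 = -13/12 + 35 = 407/12 ≈ 33.917)
(d*k)*n = (0*(-1/28))*(407/12) = 0*(407/12) = 0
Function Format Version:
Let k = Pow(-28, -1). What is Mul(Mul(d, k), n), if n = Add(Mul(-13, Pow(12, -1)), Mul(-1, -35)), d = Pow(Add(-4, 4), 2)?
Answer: 0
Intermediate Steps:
k = Rational(-1, 28) ≈ -0.035714
d = 0 (d = Pow(0, 2) = 0)
n = Rational(407, 12) (n = Add(Mul(-13, Rational(1, 12)), 35) = Add(Rational(-13, 12), 35) = Rational(407, 12) ≈ 33.917)
Mul(Mul(d, k), n) = Mul(Mul(0, Rational(-1, 28)), Rational(407, 12)) = Mul(0, Rational(407, 12)) = 0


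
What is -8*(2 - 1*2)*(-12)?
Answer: 0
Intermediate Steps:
-8*(2 - 1*2)*(-12) = -8*(2 - 2)*(-12) = -8*0*(-12) = 0*(-12) = 0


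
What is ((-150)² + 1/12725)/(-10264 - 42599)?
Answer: -286312501/672681675 ≈ -0.42563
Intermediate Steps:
((-150)² + 1/12725)/(-10264 - 42599) = (22500 + 1/12725)/(-52863) = (286312501/12725)*(-1/52863) = -286312501/672681675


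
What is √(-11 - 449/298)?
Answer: I*√1110646/298 ≈ 3.5365*I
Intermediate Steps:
√(-11 - 449/298) = √(-3727/298) = I*√1110646/298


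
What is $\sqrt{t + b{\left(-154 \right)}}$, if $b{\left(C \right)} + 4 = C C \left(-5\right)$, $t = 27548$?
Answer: $2 i \sqrt{22759} \approx 301.72 i$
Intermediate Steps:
$b{\left(C \right)} = -4 - 5 C^{2}$ ($b{\left(C \right)} = -4 + C C \left(-5\right) = -4 + C^{2} \left(-5\right) = -4 - 5 C^{2}$)
$\sqrt{t + b{\left(-154 \right)}} = \sqrt{27548 - \left(4 + 5 \left(-154\right)^{2}\right)} = \sqrt{27548 - 118584} = \sqrt{-91036} = 2 i \sqrt{22759}$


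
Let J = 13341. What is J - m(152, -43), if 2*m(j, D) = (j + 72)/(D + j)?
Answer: 1454057/109 ≈ 13340.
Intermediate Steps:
m(j, D) = (72 + j)/(2*(D + j)) (m(j, D) = ((j + 72)/(D + j))/2 = ((72 + j)/(D + j))/2 = (72 + j)/(2*(D + j)))
J - m(152, -43) = 13341 - (36 + (1/2)*152)/(-43 + 152) = 13341 - (36 + 76)/109 = 13341 - 112/109 = 1454057/109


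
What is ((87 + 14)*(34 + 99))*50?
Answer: 671650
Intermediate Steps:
((87 + 14)*(34 + 99))*50 = (101*133)*50 = 13433*50 = 671650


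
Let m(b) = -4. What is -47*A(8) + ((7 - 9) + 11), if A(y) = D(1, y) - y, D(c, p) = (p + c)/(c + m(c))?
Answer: 526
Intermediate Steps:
D(c, p) = (c + p)/(-4 + c) (D(c, p) = (p + c)/(c - 4) = (c + p)/(-4 + c))
A(y) = -⅓ - 4*y/3 (A(y) = (1 + y)/(-4 + 1) - y = (1 + y)/(-3) - y = -(1 + y)/3 - y = (-⅓ - y/3) - y = -⅓ - 4*y/3)
-47*A(8) + ((7 - 9) + 11) = -47*(-⅓ - 4/3*8) + ((7 - 9) + 11) = -47*(-⅓ - 32/3) + (-2 + 11) = -47*(-11) + 9 = 517 + 9 = 526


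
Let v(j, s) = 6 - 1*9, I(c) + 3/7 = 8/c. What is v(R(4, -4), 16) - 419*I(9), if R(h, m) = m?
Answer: -12340/63 ≈ -195.87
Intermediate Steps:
I(c) = -3/7 + 8/c
v(j, s) = -3 (v(j, s) = 6 - 9 = -3)
v(R(4, -4), 16) - 419*I(9) = -3 - 419*(-3/7 + 8/9) = -3 - 419*29/63 = -3 - 12151/63 = -12340/63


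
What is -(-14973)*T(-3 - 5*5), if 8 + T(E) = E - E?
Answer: -119784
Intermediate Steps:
T(E) = -8 (T(E) = -8 + (E - E) = -8 + 0 = -8)
-(-14973)*T(-3 - 5*5) = -(-14973)*(-8) = -1*119784 = -119784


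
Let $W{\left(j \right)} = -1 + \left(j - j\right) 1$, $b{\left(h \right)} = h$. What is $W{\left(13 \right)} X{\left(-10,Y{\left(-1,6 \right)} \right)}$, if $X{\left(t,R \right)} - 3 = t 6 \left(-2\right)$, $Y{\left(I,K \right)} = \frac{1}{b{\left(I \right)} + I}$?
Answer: $-123$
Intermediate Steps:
$Y{\left(I,K \right)} = \frac{1}{2 I}$ ($Y{\left(I,K \right)} = \frac{1}{I + I} = \frac{1}{2 I}$)
$X{\left(t,R \right)} = 3 - 12 t$ ($X{\left(t,R \right)} = 3 + t 6 \left(-2\right) = 3 + 6 t \left(-2\right) = 3 - 12 t$)
$W{\left(j \right)} = -1$ ($W{\left(j \right)} = -1 + 0 \cdot 1 = -1 + 0 = -1$)
$W{\left(13 \right)} X{\left(-10,Y{\left(-1,6 \right)} \right)} = - (3 - -120) = - (3 + 120) = \left(-1\right) 123 = -123$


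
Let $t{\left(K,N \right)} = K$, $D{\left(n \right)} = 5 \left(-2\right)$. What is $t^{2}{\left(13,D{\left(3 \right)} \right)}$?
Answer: $169$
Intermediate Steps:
$D{\left(n \right)} = -10$
$t^{2}{\left(13,D{\left(3 \right)} \right)} = 13^{2} = 169$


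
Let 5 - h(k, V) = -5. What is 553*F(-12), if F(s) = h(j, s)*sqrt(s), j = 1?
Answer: 11060*I*sqrt(3) ≈ 19156.0*I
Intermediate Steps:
h(k, V) = 10 (h(k, V) = 5 - 1*(-5) = 5 + 5 = 10)
F(s) = 10*sqrt(s)
553*F(-12) = 553*(10*sqrt(-12)) = 553*(10*(2*I*sqrt(3))) = 553*(20*I*sqrt(3)) = 11060*I*sqrt(3)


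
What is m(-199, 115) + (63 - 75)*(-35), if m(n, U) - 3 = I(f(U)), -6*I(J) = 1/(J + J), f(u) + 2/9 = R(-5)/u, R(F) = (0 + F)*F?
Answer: 1761/4 ≈ 440.25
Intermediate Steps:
R(F) = F**2 (R(F) = F*F = F**2)
f(u) = -2/9 + 25/u (f(u) = -2/9 + (-5)**2/u = -2/9 + 25/u)
I(J) = -1/(12*J) (I(J) = -1/(6*(J + J)) = -1/(2*J)/6 = -1/(12*J))
m(n, U) = 3 - 1/(12*(-2/9 + 25/U))
m(-199, 115) + (63 - 75)*(-35) = 27*(-100 + 115)/(4*(-225 + 2*115)) + (63 - 75)*(-35) = (27/4)*15/(-225 + 230) - 12*(-35) = (27/4)*15/5 + 420 = (27/4)*(1/5)*15 + 420 = 81/4 + 420 = 1761/4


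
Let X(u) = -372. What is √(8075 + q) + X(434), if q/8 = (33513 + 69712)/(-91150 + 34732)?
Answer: -372 + 5*√256560601119/28209 ≈ -282.22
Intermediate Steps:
q = -412900/28209 (q = 8*((33513 + 69712)/(-91150 + 34732)) = 8*(103225/(-56418)) = 8*(103225*(-1/56418)) = 8*(-103225/56418) = -412900/28209 ≈ -14.637)
√(8075 + q) + X(434) = √(8075 - 412900/28209) - 372 = √(227374775/28209) - 372 = 5*√256560601119/28209 - 372 = -372 + 5*√256560601119/28209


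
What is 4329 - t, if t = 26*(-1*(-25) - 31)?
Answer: 4485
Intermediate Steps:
t = -156 (t = 26*(25 - 31) = 26*(-6) = -156)
4329 - t = 4329 - 1*(-156) = 4329 + 156 = 4485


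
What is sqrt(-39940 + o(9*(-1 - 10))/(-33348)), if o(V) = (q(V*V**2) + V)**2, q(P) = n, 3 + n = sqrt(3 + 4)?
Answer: sqrt(-11104296499947 + 1700748*sqrt(7))/16674 ≈ 199.85*I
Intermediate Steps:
n = -3 + sqrt(7) (n = -3 + sqrt(3 + 4) = -3 + sqrt(7) ≈ -0.35425)
q(P) = -3 + sqrt(7)
o(V) = (-3 + V + sqrt(7))**2 (o(V) = ((-3 + sqrt(7)) + V)**2 = (-3 + V + sqrt(7))**2)
sqrt(-39940 + o(9*(-1 - 10))/(-33348)) = sqrt(-39940 + (-3 + 9*(-1 - 10) + sqrt(7))**2/(-33348)) = sqrt(-39940 + (-3 + 9*(-11) + sqrt(7))**2*(-1/33348)) = sqrt(-39940 + (-3 - 99 + sqrt(7))**2*(-1/33348)) = sqrt(-39940 + (-102 + sqrt(7))**2*(-1/33348)) = sqrt(-39940 - (-102 + sqrt(7))**2/33348)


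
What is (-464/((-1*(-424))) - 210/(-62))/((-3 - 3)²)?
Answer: 3767/59148 ≈ 0.063688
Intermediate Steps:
(-464/((-1*(-424))) - 210/(-62))/((-3 - 3)²) = (-464/424 - 210*(-1/62))/((-6)²) = (-464*1/424 + 105/31)/36 = (-58/53 + 105/31)*(1/36) = (3767/1643)*(1/36) = 3767/59148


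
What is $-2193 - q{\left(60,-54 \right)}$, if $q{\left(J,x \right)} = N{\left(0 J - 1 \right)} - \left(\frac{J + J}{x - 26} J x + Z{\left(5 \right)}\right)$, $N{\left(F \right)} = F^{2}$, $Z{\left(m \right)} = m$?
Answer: $2671$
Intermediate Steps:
$q{\left(J,x \right)} = -4 - \frac{2 x J^{2}}{-26 + x}$ ($q{\left(J,x \right)} = \left(0 J - 1\right)^{2} - \left(\frac{J + J}{x - 26} J x + 5\right) = \left(0 - 1\right)^{2} - \left(\frac{2 J}{-26 + x} J x + 5\right) = \left(-1\right)^{2} - \left(\frac{2 J}{-26 + x} J x + 5\right) = 1 - \left(\frac{2 J^{2}}{-26 + x} x + 5\right) = 1 - \left(\frac{2 x J^{2}}{-26 + x} + 5\right) = 1 - \left(5 + \frac{2 x J^{2}}{-26 + x}\right) = -4 - \frac{2 x J^{2}}{-26 + x}$)
$-2193 - q{\left(60,-54 \right)} = -2193 - \frac{2 \left(52 - -108 - - 54 \cdot 60^{2}\right)}{-26 - 54} = -2193 - \frac{2 \left(52 + 108 - \left(-54\right) 3600\right)}{-80} = -2193 - 2 \left(- \frac{1}{80}\right) \left(52 + 108 + 194400\right) = -2193 - 2 \left(- \frac{1}{80}\right) 194560 = -2193 - -4864 = -2193 + 4864 = 2671$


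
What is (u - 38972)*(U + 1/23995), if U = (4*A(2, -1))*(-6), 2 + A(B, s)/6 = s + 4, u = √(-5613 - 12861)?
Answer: 134659133188/23995 - 3455279*I*√18474/23995 ≈ 5.612e+6 - 19572.0*I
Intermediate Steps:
u = I*√18474 (u = √(-18474) = I*√18474 ≈ 135.92*I)
A(B, s) = 12 + 6*s (A(B, s) = -12 + 6*(s + 4) = -12 + 6*(4 + s) = -12 + (24 + 6*s) = 12 + 6*s)
U = -144 (U = (4*(12 + 6*(-1)))*(-6) = (4*(12 - 6))*(-6) = (4*6)*(-6) = 24*(-6) = -144)
(u - 38972)*(U + 1/23995) = (I*√18474 - 38972)*(-144 + 1/23995) = (-38972 + I*√18474)*(-144 + 1/23995) = (-38972 + I*√18474)*(-3455279/23995) = 134659133188/23995 - 3455279*I*√18474/23995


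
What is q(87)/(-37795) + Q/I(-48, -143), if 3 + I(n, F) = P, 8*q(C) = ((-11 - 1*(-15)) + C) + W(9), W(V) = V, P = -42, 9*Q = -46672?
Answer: 705585271/6122790 ≈ 115.24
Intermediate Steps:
Q = -46672/9 (Q = (1/9)*(-46672) = -46672/9 ≈ -5185.8)
q(C) = 13/8 + C/8 (q(C) = (((-11 - 1*(-15)) + C) + 9)/8 = (((-11 + 15) + C) + 9)/8 = ((4 + C) + 9)/8 = (13 + C)/8 = 13/8 + C/8)
I(n, F) = -45 (I(n, F) = -3 - 42 = -45)
q(87)/(-37795) + Q/I(-48, -143) = (13/8 + (1/8)*87)/(-37795) - 46672/9/(-45) = (13/8 + 87/8)*(-1/37795) - 46672/9*(-1/45) = (25/2)*(-1/37795) + 46672/405 = -5/15118 + 46672/405 = 705585271/6122790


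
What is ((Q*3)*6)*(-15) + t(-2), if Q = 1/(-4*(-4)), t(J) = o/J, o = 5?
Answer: -155/8 ≈ -19.375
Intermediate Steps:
t(J) = 5/J
Q = 1/16 ≈ 0.062500
((Q*3)*6)*(-15) + t(-2) = (((1/16)*3)*6)*(-15) + 5/(-2) = ((3/16)*6)*(-15) + 5*(-½) = (9/8)*(-15) - 5/2 = -135/8 - 5/2 = -155/8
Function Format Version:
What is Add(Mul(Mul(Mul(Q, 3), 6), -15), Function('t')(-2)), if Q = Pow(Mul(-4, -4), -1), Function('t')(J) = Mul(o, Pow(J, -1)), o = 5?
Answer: Rational(-155, 8) ≈ -19.375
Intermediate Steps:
Function('t')(J) = Mul(5, Pow(J, -1))
Q = Rational(1, 16) (Q = Pow(16, -1) = Rational(1, 16) ≈ 0.062500)
Add(Mul(Mul(Mul(Q, 3), 6), -15), Function('t')(-2)) = Add(Mul(Mul(Mul(Rational(1, 16), 3), 6), -15), Mul(5, Pow(-2, -1))) = Add(Mul(Mul(Rational(3, 16), 6), -15), Mul(5, Rational(-1, 2))) = Add(Mul(Rational(9, 8), -15), Rational(-5, 2)) = Add(Rational(-135, 8), Rational(-5, 2)) = Rational(-155, 8)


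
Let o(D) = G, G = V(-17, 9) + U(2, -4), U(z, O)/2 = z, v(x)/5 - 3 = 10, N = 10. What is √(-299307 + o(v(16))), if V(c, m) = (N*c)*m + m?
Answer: 2*I*√75206 ≈ 548.47*I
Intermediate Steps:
v(x) = 65 (v(x) = 15 + 5*10 = 15 + 50 = 65)
U(z, O) = 2*z
V(c, m) = m + 10*c*m (V(c, m) = (10*c)*m + m = 10*c*m + m = m + 10*c*m)
G = -1517 (G = 9*(1 + 10*(-17)) + 2*2 = 9*(1 - 170) + 4 = 9*(-169) + 4 = -1521 + 4 = -1517)
o(D) = -1517
√(-299307 + o(v(16))) = √(-299307 - 1517) = √(-300824) = 2*I*√75206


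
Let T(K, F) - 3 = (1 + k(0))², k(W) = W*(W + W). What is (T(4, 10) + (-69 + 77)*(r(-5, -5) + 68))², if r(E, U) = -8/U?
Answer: 7862416/25 ≈ 3.1450e+5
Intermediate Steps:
k(W) = 2*W² (k(W) = W*(2*W) = 2*W²)
T(K, F) = 4 (T(K, F) = 3 + (1 + 2*0²)² = 3 + (1 + 2*0)² = 3 + (1 + 0)² = 3 + 1² = 3 + 1 = 4)
(T(4, 10) + (-69 + 77)*(r(-5, -5) + 68))² = (4 + (-69 + 77)*(-8/(-5) + 68))² = (4 + 8*(-8*(-⅕) + 68))² = (4 + 8*(8/5 + 68))² = (4 + 8*(348/5))² = (4 + 2784/5)² = (2804/5)² = 7862416/25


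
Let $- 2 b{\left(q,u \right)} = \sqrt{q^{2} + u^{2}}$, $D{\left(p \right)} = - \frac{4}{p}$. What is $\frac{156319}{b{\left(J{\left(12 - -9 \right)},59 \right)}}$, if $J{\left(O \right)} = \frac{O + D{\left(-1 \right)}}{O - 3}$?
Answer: $- \frac{5627484 \sqrt{1128469}}{1128469} \approx -5297.5$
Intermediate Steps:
$J{\left(O \right)} = \frac{4 + O}{-3 + O}$ ($J{\left(O \right)} = \frac{O - \frac{4}{-1}}{O - 3} = \frac{O - -4}{-3 + O} = \frac{O + 4}{-3 + O} = \frac{4 + O}{-3 + O}$)
$b{\left(q,u \right)} = - \frac{\sqrt{q^{2} + u^{2}}}{2}$
$\frac{156319}{b{\left(J{\left(12 - -9 \right)},59 \right)}} = \frac{156319}{\left(- \frac{1}{2}\right) \sqrt{\left(\frac{4 + \left(12 - -9\right)}{-3 + \left(12 - -9\right)}\right)^{2} + 59^{2}}} = \frac{156319}{\left(- \frac{1}{2}\right) \sqrt{\left(\frac{4 + \left(12 + 9\right)}{-3 + \left(12 + 9\right)}\right)^{2} + 3481}} = \frac{156319}{\left(- \frac{1}{2}\right) \sqrt{\left(\frac{4 + 21}{-3 + 21}\right)^{2} + 3481}} = \frac{156319}{\left(- \frac{1}{2}\right) \sqrt{\left(\frac{1}{18} \cdot 25\right)^{2} + 3481}} = \frac{156319}{\left(- \frac{1}{2}\right) \sqrt{\left(\frac{25}{18}\right)^{2} + 3481}} = \frac{156319}{\left(- \frac{1}{2}\right) \sqrt{\frac{625}{324} + 3481}} = \frac{156319}{\left(- \frac{1}{2}\right) \sqrt{\frac{1128469}{324}}} = \frac{156319}{\left(- \frac{1}{2}\right) \frac{\sqrt{1128469}}{18}} = \frac{156319}{\left(- \frac{1}{36}\right) \sqrt{1128469}} = 156319 \left(- \frac{36 \sqrt{1128469}}{1128469}\right) = - \frac{5627484 \sqrt{1128469}}{1128469}$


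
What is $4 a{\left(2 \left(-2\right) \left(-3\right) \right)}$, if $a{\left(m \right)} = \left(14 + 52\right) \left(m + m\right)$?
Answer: $6336$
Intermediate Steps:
$a{\left(m \right)} = 132 m$ ($a{\left(m \right)} = 66 \cdot 2 m = 132 m$)
$4 a{\left(2 \left(-2\right) \left(-3\right) \right)} = 4 \cdot 132 \cdot 2 \left(-2\right) \left(-3\right) = 4 \cdot 132 \left(\left(-4\right) \left(-3\right)\right) = 4 \cdot 132 \cdot 12 = 4 \cdot 1584 = 6336$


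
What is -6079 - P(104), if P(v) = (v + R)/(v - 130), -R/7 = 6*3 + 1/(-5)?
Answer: -790373/130 ≈ -6079.8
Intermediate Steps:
R = -623/5 (R = -7*(6*3 + 1/(-5)) = -7*(18 - 1/5) = -7*89/5 = -623/5 ≈ -124.60)
P(v) = (-623/5 + v)/(-130 + v) (P(v) = (v - 623/5)/(v - 130) = (-623/5 + v)/(-130 + v))
-6079 - P(104) = -6079 - (-623/5 + 104)/(-130 + 104) = -6079 - (-103)/((-26)*5) = -6079 - (-1)*(-103)/(26*5) = -6079 - 1*103/130 = -6079 - 103/130 = -790373/130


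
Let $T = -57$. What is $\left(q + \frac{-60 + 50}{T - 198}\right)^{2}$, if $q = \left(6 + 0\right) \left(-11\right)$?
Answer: $\frac{11316496}{2601} \approx 4350.8$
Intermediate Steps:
$q = -66$ ($q = 6 \left(-11\right) = -66$)
$\left(q + \frac{-60 + 50}{T - 198}\right)^{2} = \left(-66 + \frac{-60 + 50}{-57 - 198}\right)^{2} = \left(-66 - \frac{10}{-255}\right)^{2} = \left(-66 - - \frac{2}{51}\right)^{2} = \left(-66 + \frac{2}{51}\right)^{2} = \left(- \frac{3364}{51}\right)^{2} = \frac{11316496}{2601}$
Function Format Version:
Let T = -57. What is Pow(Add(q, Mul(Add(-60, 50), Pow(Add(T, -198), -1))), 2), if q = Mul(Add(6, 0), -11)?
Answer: Rational(11316496, 2601) ≈ 4350.8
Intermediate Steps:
q = -66 (q = Mul(6, -11) = -66)
Pow(Add(q, Mul(Add(-60, 50), Pow(Add(T, -198), -1))), 2) = Pow(Add(-66, Mul(Add(-60, 50), Pow(Add(-57, -198), -1))), 2) = Pow(Add(-66, Mul(-10, Pow(-255, -1))), 2) = Pow(Add(-66, Mul(-10, Rational(-1, 255))), 2) = Pow(Add(-66, Rational(2, 51)), 2) = Pow(Rational(-3364, 51), 2) = Rational(11316496, 2601)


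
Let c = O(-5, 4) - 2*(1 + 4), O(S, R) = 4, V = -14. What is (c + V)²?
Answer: 400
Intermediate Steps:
c = -6 (c = 4 - 2*(1 + 4) = 4 - 2*5 = 4 - 10 = -6)
(c + V)² = (-6 - 14)² = (-20)² = 400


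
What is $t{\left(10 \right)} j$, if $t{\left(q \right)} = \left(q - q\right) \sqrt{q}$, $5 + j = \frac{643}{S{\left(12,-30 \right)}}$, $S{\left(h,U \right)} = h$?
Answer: $0$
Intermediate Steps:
$j = \frac{583}{12}$ ($j = -5 + \frac{643}{12} = \frac{583}{12} \approx 48.583$)
$t{\left(q \right)} = 0$ ($t{\left(q \right)} = 0 \sqrt{q} = 0$)
$t{\left(10 \right)} j = 0 \cdot \frac{583}{12} = 0$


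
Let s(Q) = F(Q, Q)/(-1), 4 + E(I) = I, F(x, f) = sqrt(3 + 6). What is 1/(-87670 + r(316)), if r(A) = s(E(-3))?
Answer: -1/87673 ≈ -1.1406e-5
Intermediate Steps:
F(x, f) = 3 (F(x, f) = sqrt(9) = 3)
E(I) = -4 + I
s(Q) = -3 (s(Q) = 3/(-1) = 3*(-1) = -3)
r(A) = -3
1/(-87670 + r(316)) = 1/(-87670 - 3) = 1/(-87673) = -1/87673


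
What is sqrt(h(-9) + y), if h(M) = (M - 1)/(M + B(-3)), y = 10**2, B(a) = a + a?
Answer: sqrt(906)/3 ≈ 10.033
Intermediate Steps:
B(a) = 2*a
y = 100
h(M) = (-1 + M)/(-6 + M) (h(M) = (M - 1)/(M + 2*(-3)) = (-1 + M)/(M - 6) = (-1 + M)/(-6 + M))
sqrt(h(-9) + y) = sqrt((-1 - 9)/(-6 - 9) + 100) = sqrt(-10/(-15) + 100) = sqrt(-1/15*(-10) + 100) = sqrt(2/3 + 100) = sqrt(302/3) = sqrt(906)/3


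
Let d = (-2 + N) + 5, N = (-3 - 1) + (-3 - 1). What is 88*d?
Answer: -440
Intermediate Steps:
N = -8 (N = -4 - 4 = -8)
d = -5 (d = (-2 - 8) + 5 = -10 + 5 = -5)
88*d = 88*(-5) = -440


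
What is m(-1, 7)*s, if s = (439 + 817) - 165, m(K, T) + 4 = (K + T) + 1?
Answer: 3273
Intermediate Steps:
m(K, T) = -3 + K + T (m(K, T) = -4 + ((K + T) + 1) = -4 + (1 + K + T) = -3 + K + T)
s = 1091 (s = 1256 - 165 = 1091)
m(-1, 7)*s = (-3 - 1 + 7)*1091 = 3*1091 = 3273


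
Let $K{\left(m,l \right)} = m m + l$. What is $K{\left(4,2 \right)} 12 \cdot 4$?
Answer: $864$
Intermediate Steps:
$K{\left(m,l \right)} = l + m^{2}$ ($K{\left(m,l \right)} = m^{2} + l = l + m^{2}$)
$K{\left(4,2 \right)} 12 \cdot 4 = \left(2 + 4^{2}\right) 12 \cdot 4 = \left(2 + 16\right) 48 = 18 \cdot 48 = 864$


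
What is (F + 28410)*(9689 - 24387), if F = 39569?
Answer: -999155342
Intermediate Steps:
(F + 28410)*(9689 - 24387) = (39569 + 28410)*(9689 - 24387) = 67979*(-14698) = -999155342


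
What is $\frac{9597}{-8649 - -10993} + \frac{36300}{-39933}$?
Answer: $\frac{99383267}{31200984} \approx 3.1853$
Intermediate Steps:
$\frac{9597}{-8649 - -10993} + \frac{36300}{-39933} = \frac{9597}{-8649 + 10993} + 36300 \left(- \frac{1}{39933}\right) = \frac{9597}{2344} - \frac{12100}{13311} = \frac{99383267}{31200984}$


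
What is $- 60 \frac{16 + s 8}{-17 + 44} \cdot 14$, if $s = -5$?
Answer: $\frac{2240}{3} \approx 746.67$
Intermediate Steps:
$- 60 \frac{16 + s 8}{-17 + 44} \cdot 14 = - 60 \frac{16 - 40}{-17 + 44} \cdot 14 = - 60 \frac{16 - 40}{27} \cdot 14 = - 60 \left(\left(-24\right) \frac{1}{27}\right) 14 = \left(-60\right) \left(- \frac{8}{9}\right) 14 = \frac{160}{3} \cdot 14 = \frac{2240}{3}$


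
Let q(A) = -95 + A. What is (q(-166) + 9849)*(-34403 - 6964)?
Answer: -396626796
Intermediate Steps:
(q(-166) + 9849)*(-34403 - 6964) = ((-95 - 166) + 9849)*(-34403 - 6964) = (-261 + 9849)*(-41367) = 9588*(-41367) = -396626796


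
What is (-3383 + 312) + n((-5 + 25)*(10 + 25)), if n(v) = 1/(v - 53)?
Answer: -1986936/647 ≈ -3071.0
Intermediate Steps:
n(v) = 1/(-53 + v)
(-3383 + 312) + n((-5 + 25)*(10 + 25)) = (-3383 + 312) + 1/(-53 + (-5 + 25)*(10 + 25)) = -3071 + 1/(-53 + 20*35) = -3071 + 1/(-53 + 700) = -3071 + 1/647 = -1986936/647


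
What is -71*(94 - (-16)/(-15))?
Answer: -98974/15 ≈ -6598.3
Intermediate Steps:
-71*(94 - (-16)/(-15)) = -71*(94 - (-16)*(-1)/15) = -71*(94 - 1*16/15) = -71*(94 - 16/15) = -71*1394/15 = -98974/15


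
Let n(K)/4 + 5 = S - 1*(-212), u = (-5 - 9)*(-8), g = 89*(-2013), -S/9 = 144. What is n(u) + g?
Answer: -183513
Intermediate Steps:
S = -1296 (S = -9*144 = -1296)
g = -179157
u = 112 (u = -14*(-8) = 112)
n(K) = -4356 (n(K) = -20 + 4*(-1296 - 1*(-212)) = -20 + 4*(-1296 + 212) = -20 + 4*(-1084) = -20 - 4336 = -4356)
n(u) + g = -4356 - 179157 = -183513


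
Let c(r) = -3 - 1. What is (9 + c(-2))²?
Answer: 25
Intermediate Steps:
c(r) = -4
(9 + c(-2))² = (9 - 4)² = 5² = 25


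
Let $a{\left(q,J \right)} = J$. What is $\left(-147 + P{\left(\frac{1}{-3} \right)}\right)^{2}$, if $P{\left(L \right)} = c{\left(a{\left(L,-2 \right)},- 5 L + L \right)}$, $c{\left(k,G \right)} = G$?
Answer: $\frac{190969}{9} \approx 21219.0$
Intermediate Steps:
$P{\left(L \right)} = - 4 L$ ($P{\left(L \right)} = - 5 L + L = - 4 L$)
$\left(-147 + P{\left(\frac{1}{-3} \right)}\right)^{2} = \left(-147 - \frac{4}{-3}\right)^{2} = \left(-147 - - \frac{4}{3}\right)^{2} = \left(-147 + \frac{4}{3}\right)^{2} = \left(- \frac{437}{3}\right)^{2} = \frac{190969}{9}$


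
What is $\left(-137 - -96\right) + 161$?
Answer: $120$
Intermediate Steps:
$\left(-137 - -96\right) + 161 = \left(-137 + \left(-41 + 137\right)\right) + 161 = \left(-137 + 96\right) + 161 = -41 + 161 = 120$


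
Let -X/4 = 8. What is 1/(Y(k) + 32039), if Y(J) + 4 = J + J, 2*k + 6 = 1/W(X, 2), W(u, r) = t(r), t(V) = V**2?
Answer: 4/128117 ≈ 3.1221e-5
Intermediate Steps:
X = -32 (X = -4*8 = -32)
W(u, r) = r**2
k = -23/8 (k = -3 + 1/(2*(2**2)) = -3 + (1/2)/4 = -3 + (1/2)*(1/4) = -3 + 1/8 = -23/8 ≈ -2.8750)
Y(J) = -4 + 2*J (Y(J) = -4 + (J + J) = -4 + 2*J)
1/(Y(k) + 32039) = 1/((-4 + 2*(-23/8)) + 32039) = 1/((-4 - 23/4) + 32039) = 1/(-39/4 + 32039) = 1/(128117/4) = 4/128117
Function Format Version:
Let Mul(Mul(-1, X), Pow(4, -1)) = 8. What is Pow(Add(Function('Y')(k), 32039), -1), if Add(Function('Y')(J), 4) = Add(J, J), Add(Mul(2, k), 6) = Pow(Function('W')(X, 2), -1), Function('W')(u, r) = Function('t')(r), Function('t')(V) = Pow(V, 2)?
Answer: Rational(4, 128117) ≈ 3.1221e-5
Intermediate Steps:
X = -32 (X = Mul(-4, 8) = -32)
Function('W')(u, r) = Pow(r, 2)
k = Rational(-23, 8) (k = Add(-3, Mul(Rational(1, 2), Pow(Pow(2, 2), -1))) = Add(-3, Mul(Rational(1, 2), Pow(4, -1))) = Add(-3, Mul(Rational(1, 2), Rational(1, 4))) = Add(-3, Rational(1, 8)) = Rational(-23, 8) ≈ -2.8750)
Function('Y')(J) = Add(-4, Mul(2, J)) (Function('Y')(J) = Add(-4, Add(J, J)) = Add(-4, Mul(2, J)))
Pow(Add(Function('Y')(k), 32039), -1) = Pow(Add(Add(-4, Mul(2, Rational(-23, 8))), 32039), -1) = Pow(Add(Add(-4, Rational(-23, 4)), 32039), -1) = Pow(Add(Rational(-39, 4), 32039), -1) = Pow(Rational(128117, 4), -1) = Rational(4, 128117)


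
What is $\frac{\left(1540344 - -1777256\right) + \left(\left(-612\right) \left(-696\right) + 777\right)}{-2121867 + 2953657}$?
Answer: $\frac{3744329}{831790} \approx 4.5015$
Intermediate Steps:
$\frac{\left(1540344 - -1777256\right) + \left(\left(-612\right) \left(-696\right) + 777\right)}{-2121867 + 2953657} = \frac{\left(1540344 + 1777256\right) + \left(425952 + 777\right)}{831790} = \left(3317600 + 426729\right) \frac{1}{831790} = 3744329 \cdot \frac{1}{831790} = \frac{3744329}{831790}$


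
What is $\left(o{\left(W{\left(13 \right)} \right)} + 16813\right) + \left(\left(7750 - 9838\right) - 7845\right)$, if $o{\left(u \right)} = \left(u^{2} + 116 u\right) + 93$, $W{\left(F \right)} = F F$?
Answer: $55138$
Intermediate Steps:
$W{\left(F \right)} = F^{2}$
$o{\left(u \right)} = 93 + u^{2} + 116 u$
$\left(o{\left(W{\left(13 \right)} \right)} + 16813\right) + \left(\left(7750 - 9838\right) - 7845\right) = \left(\left(93 + \left(13^{2}\right)^{2} + 116 \cdot 13^{2}\right) + 16813\right) + \left(\left(7750 - 9838\right) - 7845\right) = \left(\left(93 + 169^{2} + 116 \cdot 169\right) + 16813\right) - 9933 = \left(\left(93 + 28561 + 19604\right) + 16813\right) - 9933 = \left(48258 + 16813\right) - 9933 = 65071 - 9933 = 55138$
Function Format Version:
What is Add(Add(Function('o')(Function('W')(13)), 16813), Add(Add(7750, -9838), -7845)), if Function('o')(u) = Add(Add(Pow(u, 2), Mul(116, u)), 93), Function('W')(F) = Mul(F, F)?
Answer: 55138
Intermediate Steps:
Function('W')(F) = Pow(F, 2)
Function('o')(u) = Add(93, Pow(u, 2), Mul(116, u))
Add(Add(Function('o')(Function('W')(13)), 16813), Add(Add(7750, -9838), -7845)) = Add(Add(Add(93, Pow(Pow(13, 2), 2), Mul(116, Pow(13, 2))), 16813), Add(Add(7750, -9838), -7845)) = Add(Add(Add(93, Pow(169, 2), Mul(116, 169)), 16813), Add(-2088, -7845)) = Add(Add(Add(93, 28561, 19604), 16813), -9933) = Add(Add(48258, 16813), -9933) = Add(65071, -9933) = 55138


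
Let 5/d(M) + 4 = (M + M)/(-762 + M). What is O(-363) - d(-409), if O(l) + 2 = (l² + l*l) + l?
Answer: 1017432673/3866 ≈ 2.6317e+5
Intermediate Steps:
O(l) = -2 + l + 2*l² (O(l) = -2 + ((l² + l*l) + l) = -2 + ((l² + l²) + l) = -2 + (2*l² + l) = -2 + (l + 2*l²) = -2 + l + 2*l²)
d(M) = 5/(-4 + 2*M/(-762 + M)) (d(M) = 5/(-4 + (M + M)/(-762 + M)) = 5/(-4 + (2*M)/(-762 + M)) = 5/(-4 + 2*M/(-762 + M)))
O(-363) - d(-409) = (-2 - 363 + 2*(-363)²) - 5*(762 - 1*(-409))/(2*(-1524 - 409)) = (-2 - 363 + 2*131769) - 5*(762 + 409)/(2*(-1933)) = (-2 - 363 + 263538) - 5*(-1)*1171/(2*1933) = 263173 - 1*(-5855/3866) = 263173 + 5855/3866 = 1017432673/3866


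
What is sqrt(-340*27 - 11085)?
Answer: I*sqrt(20265) ≈ 142.36*I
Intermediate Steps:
sqrt(-340*27 - 11085) = sqrt(-9180 - 11085) = sqrt(-20265) = I*sqrt(20265)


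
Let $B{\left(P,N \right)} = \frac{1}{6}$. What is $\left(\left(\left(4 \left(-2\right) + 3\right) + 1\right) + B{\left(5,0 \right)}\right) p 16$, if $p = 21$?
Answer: $-1288$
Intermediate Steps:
$B{\left(P,N \right)} = \frac{1}{6}$
$\left(\left(\left(4 \left(-2\right) + 3\right) + 1\right) + B{\left(5,0 \right)}\right) p 16 = \left(\left(\left(4 \left(-2\right) + 3\right) + 1\right) + \frac{1}{6}\right) 21 \cdot 16 = \left(\left(\left(-8 + 3\right) + 1\right) + \frac{1}{6}\right) 21 \cdot 16 = \left(\left(-5 + 1\right) + \frac{1}{6}\right) 21 \cdot 16 = \left(-4 + \frac{1}{6}\right) 21 \cdot 16 = \left(- \frac{23}{6}\right) 21 \cdot 16 = \left(- \frac{161}{2}\right) 16 = -1288$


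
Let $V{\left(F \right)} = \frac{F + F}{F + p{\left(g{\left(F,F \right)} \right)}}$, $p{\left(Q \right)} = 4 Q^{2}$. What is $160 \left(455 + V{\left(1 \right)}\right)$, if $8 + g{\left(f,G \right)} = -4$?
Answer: $\frac{42005920}{577} \approx 72801.0$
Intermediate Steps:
$g{\left(f,G \right)} = -12$ ($g{\left(f,G \right)} = -8 - 4 = -12$)
$V{\left(F \right)} = \frac{2 F}{576 + F}$ ($V{\left(F \right)} = \frac{F + F}{F + 4 \left(-12\right)^{2}} = \frac{2 F}{F + 4 \cdot 144} = \frac{2 F}{F + 576} = \frac{2 F}{576 + F}$)
$160 \left(455 + V{\left(1 \right)}\right) = 160 \left(455 + 2 \cdot 1 \frac{1}{576 + 1}\right) = 160 \left(455 + 2 \cdot 1 \cdot \frac{1}{577}\right) = 160 \left(455 + \frac{2}{577}\right) = 160 \cdot \frac{262537}{577} = \frac{42005920}{577}$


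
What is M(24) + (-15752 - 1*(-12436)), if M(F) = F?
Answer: -3292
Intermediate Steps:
M(24) + (-15752 - 1*(-12436)) = 24 + (-15752 - 1*(-12436)) = 24 + (-15752 + 12436) = 24 - 3316 = -3292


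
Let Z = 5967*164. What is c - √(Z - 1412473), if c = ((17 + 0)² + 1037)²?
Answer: 1758276 - I*√433885 ≈ 1.7583e+6 - 658.7*I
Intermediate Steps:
Z = 978588
c = 1758276 (c = (17² + 1037)² = (289 + 1037)² = 1326² = 1758276)
c - √(Z - 1412473) = 1758276 - √(978588 - 1412473) = 1758276 - √(-433885) = 1758276 - I*√433885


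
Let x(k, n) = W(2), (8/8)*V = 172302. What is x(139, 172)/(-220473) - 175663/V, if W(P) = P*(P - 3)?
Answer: -12909534665/12662646282 ≈ -1.0195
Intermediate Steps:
V = 172302
W(P) = P*(-3 + P)
x(k, n) = -2 (x(k, n) = 2*(-3 + 2) = 2*(-1) = -2)
x(139, 172)/(-220473) - 175663/V = -2/(-220473) - 175663/172302 = -2*(-1/220473) - 175663*1/172302 = 2/220473 - 175663/172302 = -12909534665/12662646282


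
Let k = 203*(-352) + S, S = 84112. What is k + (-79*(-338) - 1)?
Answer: 39357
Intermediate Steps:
k = 12656 (k = 203*(-352) + 84112 = -71456 + 84112 = 12656)
k + (-79*(-338) - 1) = 12656 + (-79*(-338) - 1) = 12656 + (26702 - 1) = 12656 + 26701 = 39357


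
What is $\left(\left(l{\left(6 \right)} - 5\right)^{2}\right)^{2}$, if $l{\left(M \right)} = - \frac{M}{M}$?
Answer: $1296$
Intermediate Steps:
$l{\left(M \right)} = -1$ ($l{\left(M \right)} = \left(-1\right) 1 = -1$)
$\left(\left(l{\left(6 \right)} - 5\right)^{2}\right)^{2} = \left(\left(-1 - 5\right)^{2}\right)^{2} = \left(\left(-6\right)^{2}\right)^{2} = 36^{2} = 1296$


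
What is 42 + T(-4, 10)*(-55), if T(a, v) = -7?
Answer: 427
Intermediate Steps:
42 + T(-4, 10)*(-55) = 42 - 7*(-55) = 42 + 385 = 427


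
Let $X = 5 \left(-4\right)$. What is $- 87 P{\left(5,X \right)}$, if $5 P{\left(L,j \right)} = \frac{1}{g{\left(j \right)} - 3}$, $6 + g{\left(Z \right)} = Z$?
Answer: $\frac{3}{5} \approx 0.6$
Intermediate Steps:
$X = -20$
$g{\left(Z \right)} = -6 + Z$
$P{\left(L,j \right)} = \frac{1}{5 \left(-9 + j\right)}$ ($P{\left(L,j \right)} = \frac{1}{5 \left(\left(-6 + j\right) - 3\right)} = \frac{1}{5 \left(-9 + j\right)}$)
$- 87 P{\left(5,X \right)} = - 87 \frac{1}{5 \left(-9 - 20\right)} = - 87 \frac{1}{5 \left(-29\right)} = - 87 \cdot \frac{1}{5} \left(- \frac{1}{29}\right) = \left(-87\right) \left(- \frac{1}{145}\right) = \frac{3}{5}$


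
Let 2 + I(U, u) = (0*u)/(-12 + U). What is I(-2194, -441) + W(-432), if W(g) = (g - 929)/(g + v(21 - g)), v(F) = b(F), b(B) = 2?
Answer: 501/430 ≈ 1.1651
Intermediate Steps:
v(F) = 2
I(U, u) = -2 (I(U, u) = -2 + (0*u)/(-12 + U) = -2 + 0/(-12 + U) = -2 + 0 = -2)
W(g) = (-929 + g)/(2 + g) (W(g) = (g - 929)/(g + 2) = (-929 + g)/(2 + g))
I(-2194, -441) + W(-432) = -2 + (-929 - 432)/(2 - 432) = -2 - 1361/(-430) = -2 - 1/430*(-1361) = -2 + 1361/430 = 501/430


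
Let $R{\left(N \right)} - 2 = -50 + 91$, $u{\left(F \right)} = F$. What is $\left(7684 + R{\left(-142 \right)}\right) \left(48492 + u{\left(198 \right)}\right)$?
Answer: $376227630$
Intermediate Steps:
$R{\left(N \right)} = 43$ ($R{\left(N \right)} = 2 + \left(-50 + 91\right) = 2 + 41 = 43$)
$\left(7684 + R{\left(-142 \right)}\right) \left(48492 + u{\left(198 \right)}\right) = \left(7684 + 43\right) \left(48492 + 198\right) = 7727 \cdot 48690 = 376227630$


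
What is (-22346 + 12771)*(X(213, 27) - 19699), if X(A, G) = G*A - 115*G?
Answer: 163282475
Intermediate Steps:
X(A, G) = -115*G + A*G (X(A, G) = A*G - 115*G = -115*G + A*G)
(-22346 + 12771)*(X(213, 27) - 19699) = (-22346 + 12771)*(27*(-115 + 213) - 19699) = -9575*(27*98 - 19699) = -9575*(2646 - 19699) = -9575*(-17053) = 163282475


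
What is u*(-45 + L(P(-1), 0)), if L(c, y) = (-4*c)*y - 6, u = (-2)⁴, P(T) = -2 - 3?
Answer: -816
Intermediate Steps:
P(T) = -5
u = 16
L(c, y) = -6 - 4*c*y (L(c, y) = -4*c*y - 6 = -6 - 4*c*y)
u*(-45 + L(P(-1), 0)) = 16*(-45 + (-6 - 4*(-5)*0)) = 16*(-45 + (-6 + 0)) = 16*(-45 - 6) = 16*(-51) = -816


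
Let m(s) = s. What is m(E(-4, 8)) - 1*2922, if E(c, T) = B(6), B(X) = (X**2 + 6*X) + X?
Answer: -2844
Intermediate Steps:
B(X) = X**2 + 7*X
E(c, T) = 78 (E(c, T) = 6*(7 + 6) = 6*13 = 78)
m(E(-4, 8)) - 1*2922 = 78 - 1*2922 = 78 - 2922 = -2844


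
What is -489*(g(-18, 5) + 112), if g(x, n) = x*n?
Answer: -10758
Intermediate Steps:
g(x, n) = n*x
-489*(g(-18, 5) + 112) = -489*(5*(-18) + 112) = -489*(-90 + 112) = -489*22 = -10758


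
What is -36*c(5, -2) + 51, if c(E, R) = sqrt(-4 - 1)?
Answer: 51 - 36*I*sqrt(5) ≈ 51.0 - 80.498*I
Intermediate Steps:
c(E, R) = I*sqrt(5) (c(E, R) = sqrt(-5) = I*sqrt(5))
-36*c(5, -2) + 51 = -36*I*sqrt(5) + 51 = 51 - 36*I*sqrt(5)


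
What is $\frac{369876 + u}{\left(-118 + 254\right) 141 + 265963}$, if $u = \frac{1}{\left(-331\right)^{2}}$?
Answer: $\frac{40523984437}{31240113979} \approx 1.2972$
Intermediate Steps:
$u = \frac{1}{109561} \approx 9.1273 \cdot 10^{-6}$
$\frac{369876 + u}{\left(-118 + 254\right) 141 + 265963} = \frac{369876 + \frac{1}{109561}}{\left(-118 + 254\right) 141 + 265963} = \frac{40523984437}{109561 \left(136 \cdot 141 + 265963\right)} = \frac{40523984437}{109561 \left(19176 + 265963\right)} = \frac{40523984437}{109561 \cdot 285139} = \frac{40523984437}{109561} \cdot \frac{1}{285139} = \frac{40523984437}{31240113979}$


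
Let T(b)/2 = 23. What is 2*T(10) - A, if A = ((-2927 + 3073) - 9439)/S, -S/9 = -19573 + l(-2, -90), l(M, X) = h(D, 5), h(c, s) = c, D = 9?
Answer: 16208285/176076 ≈ 92.053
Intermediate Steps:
l(M, X) = 9
T(b) = 46 (T(b) = 2*23 = 46)
S = 176076 (S = -9*(-19573 + 9) = -9*(-19564) = 176076)
A = -9293/176076 (A = ((-2927 + 3073) - 9439)/176076 = (146 - 9439)*(1/176076) = -9293*1/176076 = -9293/176076 ≈ -0.052778)
2*T(10) - A = 2*46 - 1*(-9293/176076) = 92 + 9293/176076 = 16208285/176076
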